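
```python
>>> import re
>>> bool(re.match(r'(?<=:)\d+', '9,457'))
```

With `match`, the pattern is implicitly anchored at the beginning.
Here position 0 doesn't satisfy it, so the call returns None, and `bool(None)` is False.

False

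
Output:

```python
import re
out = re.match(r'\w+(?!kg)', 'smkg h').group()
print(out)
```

smkg

`(?!…)`/`(?<!…)` only lets a position through if the neighbouring text does NOT match; no characters are consumed.
`re.match` won't scan ahead — the pattern has to work from the very first character.
The match spans [0:4] → 'smkg'.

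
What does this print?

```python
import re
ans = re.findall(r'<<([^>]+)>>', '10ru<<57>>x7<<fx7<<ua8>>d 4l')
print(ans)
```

Matches: at [4:10] match '<<57>>', group 1 = '57'; at [12:24] match '<<fx7<<ua8>>', group 1 = 'fx7<<ua8'.
Because there's exactly one group, `findall` drops the full match and keeps group 1 from each hit.

['57', 'fx7<<ua8']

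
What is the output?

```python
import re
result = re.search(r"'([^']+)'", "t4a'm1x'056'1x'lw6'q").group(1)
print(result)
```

The match spans [3:8] → "'m1x'".
Captured: group 1 = 'm1x'.

m1x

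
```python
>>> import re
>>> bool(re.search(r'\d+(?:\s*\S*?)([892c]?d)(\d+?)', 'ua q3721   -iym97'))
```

False

Here nothing in the string fits, so the call returns None, and `bool(None)` is False.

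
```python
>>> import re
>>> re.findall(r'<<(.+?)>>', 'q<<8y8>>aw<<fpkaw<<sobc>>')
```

With the lazy modifier that quantifier settles for the fewest repetitions that let the rest of the pattern succeed (the atoms after it are unaffected and can still be greedy).
One capturing group, so `findall` returns just the captured substring from each match — 2 in all.

['8y8', 'fpkaw<<sobc']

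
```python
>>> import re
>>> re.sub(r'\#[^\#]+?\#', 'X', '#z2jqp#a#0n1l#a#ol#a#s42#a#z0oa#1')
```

Every occurrence is swapped for 'X'.

'XaXaXaXaX1'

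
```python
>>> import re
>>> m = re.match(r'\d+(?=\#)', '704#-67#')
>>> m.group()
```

'704'

The positive lookaround only admits positions where the adjacent text matches; those characters stay outside the span.
With `match`, the pattern is implicitly anchored at the beginning.
The match spans [0:3] → '704'.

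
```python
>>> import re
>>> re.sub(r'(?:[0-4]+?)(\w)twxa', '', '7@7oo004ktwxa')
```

The pattern matches one or more of a character in [0-4] (lazy) (non-capturing group); then a word character (captured); then the literal 'tw', then the literal 'xa'.
Matches: at [5:13] → '004ktwxa'.
`sub` substitutes '' at each match site.

'7@7oo'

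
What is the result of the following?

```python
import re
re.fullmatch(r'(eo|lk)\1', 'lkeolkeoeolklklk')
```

`fullmatch` succeeds only if the pattern covers the string from start to end.
Here the pattern can't cover the whole string, so the call returns None.

None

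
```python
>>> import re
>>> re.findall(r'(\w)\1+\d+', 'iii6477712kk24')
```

`\1` has to match the exact text group 1 already captured.
Matches: at [0:10] match 'iii6477712', group 1 = 'i'; at [10:14] match 'kk24', group 1 = 'k'.
One capturing group, so `findall` returns just the captured substring from each match — 2 in all.

['i', 'k']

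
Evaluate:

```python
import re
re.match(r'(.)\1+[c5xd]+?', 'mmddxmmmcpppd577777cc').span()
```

The backreference `\1` re-matches whatever the first group consumed, character for character.
`match` is anchored at position 0; if the pattern doesn't fit there, it returns None.
The match spans [0:3] → 'mmd'.
Captured: group 1 = 'm'.

(0, 3)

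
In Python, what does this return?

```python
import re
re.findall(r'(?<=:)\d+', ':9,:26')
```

The lookaround is zero-width — it requires the adjacent text to match without consuming it, so the asserted text isn't part of the match.
No capturing groups, so `findall` returns the 2 full match strings.

['9', '26']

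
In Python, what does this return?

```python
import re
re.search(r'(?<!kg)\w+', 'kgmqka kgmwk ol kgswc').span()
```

(0, 6)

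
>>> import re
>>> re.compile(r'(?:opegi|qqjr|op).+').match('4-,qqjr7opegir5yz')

`re.match` won't scan ahead — the pattern has to work from the very first character.
Here the string doesn't start with a match, so the call returns None.

None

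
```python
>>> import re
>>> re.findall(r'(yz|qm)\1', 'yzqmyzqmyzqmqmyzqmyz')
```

['qm']

`\1` is not a pattern — it's the concrete string captured by group 1, re-applied verbatim.
Scanning left to right: at [10:14] match 'qmqm', group 1 = 'qm'.
With a single group, `findall` returns only what that group captured — 1 item.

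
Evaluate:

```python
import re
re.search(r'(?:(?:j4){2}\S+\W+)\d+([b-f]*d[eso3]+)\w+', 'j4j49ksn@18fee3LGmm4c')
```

None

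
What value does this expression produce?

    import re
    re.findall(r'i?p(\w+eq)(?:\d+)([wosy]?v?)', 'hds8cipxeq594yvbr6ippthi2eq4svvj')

The pattern matches optionally a literal 'i', then the literal 'p'; then one or more of a word character, then the literal 'eq' (captured); then one or more of a digit (non-capturing group); then optionally one of [wosy], then optionally a literal 'v' (captured).
With 2 capturing groups, `findall` returns a 2-tuple per match.

[('xeq594yvbr6ippthi2eq', 'sv')]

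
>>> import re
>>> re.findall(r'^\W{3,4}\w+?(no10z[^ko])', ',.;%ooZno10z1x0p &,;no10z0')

Because there's exactly one group, `findall` drops the full match and keeps group 1 from the one hit.

['no10z1']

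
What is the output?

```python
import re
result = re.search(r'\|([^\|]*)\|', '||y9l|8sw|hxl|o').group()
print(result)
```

`re.search` tries every starting position until one works.
The match spans [0:2] → '||'.
Captured: group 1 = ''.

||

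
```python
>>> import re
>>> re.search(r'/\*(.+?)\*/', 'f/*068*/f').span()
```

The match spans [1:8] → '/*068*/'.

(1, 8)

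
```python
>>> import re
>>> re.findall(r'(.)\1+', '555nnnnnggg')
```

`\1` has to match the exact text group 1 already captured.
Matches: at [0:3] match '555', group 1 = '5'; at [3:8] match 'nnnnn', group 1 = 'n'; at [8:11] match 'ggg', group 1 = 'g'.
With a single group, `findall` returns only what that group captured — 3 items.

['5', 'n', 'g']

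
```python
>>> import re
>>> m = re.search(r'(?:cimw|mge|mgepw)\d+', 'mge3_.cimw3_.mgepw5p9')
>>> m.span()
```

(0, 4)

Unlike `match`, `search` isn't anchored — it looks for the pattern anywhere in the string.
The match spans [0:4] → 'mge3'.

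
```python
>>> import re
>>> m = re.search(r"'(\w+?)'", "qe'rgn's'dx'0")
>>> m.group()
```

"'rgn'"

`search` walks the string left to right and returns the first match it finds.
The match spans [2:7] → "'rgn'".
Captured: group 1 = 'rgn'.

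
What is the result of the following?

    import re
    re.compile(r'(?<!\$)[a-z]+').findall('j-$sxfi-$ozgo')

['j', 'xfi', 'zgo']

The negative lookaround is zero-width — it rules out positions where the adjacent text would match, without consuming anything.
Since nothing is captured, `findall` lists the 3 matched substrings directly.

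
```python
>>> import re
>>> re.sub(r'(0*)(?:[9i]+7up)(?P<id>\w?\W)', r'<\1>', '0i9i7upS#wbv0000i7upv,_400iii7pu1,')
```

'<0>wbv<0000>_400iii7pu1,'

Each match is replaced using the text its own group 1 captured.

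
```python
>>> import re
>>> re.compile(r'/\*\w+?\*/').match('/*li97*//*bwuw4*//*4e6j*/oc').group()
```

'/*li97*/'

`re.match` won't scan ahead — the pattern has to work from the very first character.
The match spans [0:8] → '/*li97*/'.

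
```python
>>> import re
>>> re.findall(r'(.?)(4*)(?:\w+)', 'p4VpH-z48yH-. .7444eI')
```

[('p', '4'), ('-', ''), ('.', '')]

The pattern matches optionally any character (captured); then zero or more of a literal '4' (captured); then one or more of a word character (non-capturing group).
Walking the string: at [0:5] match 'p4VpH', groups = ('p', '4'); at [5:11] match '-z48yH', groups = ('-', ''); at [14:21] match '.7444eI', groups = ('.', '').
With 2 capturing groups, `findall` returns a 2-tuple per match.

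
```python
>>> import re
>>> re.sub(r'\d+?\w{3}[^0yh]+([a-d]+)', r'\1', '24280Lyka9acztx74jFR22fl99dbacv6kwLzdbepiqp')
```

The pattern matches one or more of a digit (lazy), then exactly 3 of a word character, then one or more of any character except [0yh]; then one or more of a character in [a-d] (captured).
Matches: at [0:38] → '24280Lyka9acztx74jFR22fl99dbacv6kwLzdb'.
The replacement refers to a captured group, so each match is rewritten using its own captured text.

'bepiqp'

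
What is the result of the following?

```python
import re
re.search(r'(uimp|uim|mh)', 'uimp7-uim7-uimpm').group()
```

Alternation tries branches left to right and keeps the first one that lets the overall match succeed at that position.
`re.search` scans for the first position where the pattern succeeds.
The match spans [0:4] → 'uimp'.
Captured: group 1 = 'uimp'.

'uimp'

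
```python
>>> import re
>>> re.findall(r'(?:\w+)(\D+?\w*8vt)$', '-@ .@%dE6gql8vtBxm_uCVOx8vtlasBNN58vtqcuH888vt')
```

['H888vt']

The pattern matches one or more of a word character (non-capturing group); then one or more of a non-digit (lazy), then zero or more of a word character, then the literal '8vt' (captured); then anchored at the end.
One capturing group, so `findall` returns just the captured substring from the one match — 1 in all.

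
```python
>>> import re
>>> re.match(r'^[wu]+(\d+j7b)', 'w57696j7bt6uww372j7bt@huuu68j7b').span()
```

(0, 9)

This matches anchored at the start of the string; then one or more of one of [wu]; then one or more of a digit, then the literal 'j7b' (captured).
`re.match` only tries the pattern at the start of the string.
The match spans [0:9] → 'w57696j7b'.
Captured: group 1 = '57696j7b'.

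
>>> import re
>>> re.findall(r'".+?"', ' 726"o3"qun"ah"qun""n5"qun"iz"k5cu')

['"o3"', '"ah"', '""n5"', '"iz"']

Lazy quantifiers expand one character at a time until the remainder of the pattern can match.
Walking the string: at [4:8] → '"o3"'; at [11:15] → '"ah"'; at [18:23] → '""n5"'; at [26:30] → '"iz"'.
Since nothing is captured, `findall` lists the 4 matched substrings directly.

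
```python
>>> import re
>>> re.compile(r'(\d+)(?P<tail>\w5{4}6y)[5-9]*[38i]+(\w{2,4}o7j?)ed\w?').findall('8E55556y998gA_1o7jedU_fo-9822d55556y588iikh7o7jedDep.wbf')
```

[('8', 'E55556y', 'gA_1o7j'), ('9822', 'd55556y', 'kh7o7j')]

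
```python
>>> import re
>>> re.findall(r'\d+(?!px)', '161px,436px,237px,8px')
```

['16', '43', '23']

`(?!…)`/`(?<!…)` only lets a position through if the neighbouring text does NOT match; no characters are consumed.
Scanning left to right: at [0:2] → '16'; at [6:8] → '43'; at [12:14] → '23'.
With no groups in the pattern, `findall` gives back each whole match — 3 here.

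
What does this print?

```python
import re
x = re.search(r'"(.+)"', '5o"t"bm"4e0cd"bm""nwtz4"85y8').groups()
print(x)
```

('t"bm"4e0cd"bm""nwtz4',)

`search` walks the string left to right and returns the first match it finds.
The match spans [2:24] → '"t"bm"4e0cd"bm""nwtz4"'.
Captured: group 1 = 't"bm"4e0cd"bm""nwtz4'.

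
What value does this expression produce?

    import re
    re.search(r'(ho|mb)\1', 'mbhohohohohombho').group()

'hoho'

`\1` is not a pattern — it's the concrete string captured by group 1, re-applied verbatim.
`re.search` tries every starting position until one works.
The match spans [2:6] → 'hoho'.
Captured: group 1 = 'ho'.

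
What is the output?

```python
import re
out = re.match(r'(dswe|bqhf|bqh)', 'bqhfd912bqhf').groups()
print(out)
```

The match spans [0:4] → 'bqhf'.
Captured: group 1 = 'bqhf'.

('bqhf',)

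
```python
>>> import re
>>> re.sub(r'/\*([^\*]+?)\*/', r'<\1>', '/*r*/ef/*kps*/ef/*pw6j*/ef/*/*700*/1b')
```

Each match is replaced using the text its own group 1 captured.

'<r>ef<kps>ef<pw6j>ef/*<700>1b'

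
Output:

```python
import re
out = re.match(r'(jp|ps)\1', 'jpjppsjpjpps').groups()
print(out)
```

('jp',)

The match spans [0:4] → 'jpjp'.
Captured: group 1 = 'jp'.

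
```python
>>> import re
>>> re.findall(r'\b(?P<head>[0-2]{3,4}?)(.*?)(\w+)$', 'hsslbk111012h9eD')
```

`findall` packs the 3 group values into a tuple for every match.
Nothing in the string satisfies the pattern, so the list is empty.

[]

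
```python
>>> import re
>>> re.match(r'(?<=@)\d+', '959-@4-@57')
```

None

Lookahead/lookbehind check context without consuming it, so the matched span excludes the asserted characters.
`re.match` only tries the pattern at the start of the string.
Here the pattern fails at index 0, so the call returns None.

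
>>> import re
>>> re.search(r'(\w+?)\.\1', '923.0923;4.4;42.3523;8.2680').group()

'4.4'

`\1` has to match the exact text group 1 already captured.
The match spans [9:12] → '4.4'.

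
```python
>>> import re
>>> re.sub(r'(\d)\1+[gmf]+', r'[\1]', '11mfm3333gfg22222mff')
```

The backreference `\1` re-matches whatever the first group consumed, character for character.
Each match is replaced using the text its own group 1 captured.

'[1][3][2]'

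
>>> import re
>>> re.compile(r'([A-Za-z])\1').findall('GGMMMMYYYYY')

A backreference is literal: `\1` must see the identical characters the first group matched.
`findall` collects group 1 from each match (5 total).

['G', 'M', 'M', 'Y', 'Y']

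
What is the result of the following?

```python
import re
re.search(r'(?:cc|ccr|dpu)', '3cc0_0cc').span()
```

(1, 3)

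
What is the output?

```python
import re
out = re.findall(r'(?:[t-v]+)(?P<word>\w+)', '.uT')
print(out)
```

Pattern: one or more of a character in [t-v] (non-capturing group); then one or more of a word character (captured as 'word').
Scanning left to right: at [1:3] match 'uT', group 1 = 'T'.
`findall` collects group 1 from the one match (1 total).

['T']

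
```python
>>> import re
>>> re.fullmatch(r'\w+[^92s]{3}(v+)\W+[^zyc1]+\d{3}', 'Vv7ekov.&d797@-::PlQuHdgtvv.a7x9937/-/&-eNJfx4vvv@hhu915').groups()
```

The match spans [0:56] → 'Vv7ekov.&d797@-::PlQuHdgtvv.a7x9937/-/&-eNJfx4vvv@hhu915'.
Captured: group 1 = 'v'.

('v',)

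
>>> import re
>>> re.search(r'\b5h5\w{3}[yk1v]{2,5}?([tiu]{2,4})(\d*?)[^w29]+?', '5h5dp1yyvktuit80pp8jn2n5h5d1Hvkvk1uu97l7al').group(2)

This matches a word boundary (`\b`, zero-width); then the literal '5h5', then exactly 3 of a word character, then 2 to 5 of one of [yk1v] (lazy); then 2 to 4 of one of [tiu] (captured); then zero or more of a digit (lazy) (captured); then one or more of any character except [w29] (lazy).
With the lazy modifier that quantifier settles for the fewest repetitions that let the rest of the pattern succeed (the atoms after it are unaffected and can still be greedy).
`re.search` tries every starting position until one works.
The match spans [0:15] → '5h5dp1yyvktuit8'.
Captured: group 1 = 'tuit', group 2 = ''.

''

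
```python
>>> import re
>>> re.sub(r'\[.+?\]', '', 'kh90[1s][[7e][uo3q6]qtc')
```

Each match is replaced by ''.

'kh90qtc'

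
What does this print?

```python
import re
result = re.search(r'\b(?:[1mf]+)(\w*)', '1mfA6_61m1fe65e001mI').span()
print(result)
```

(0, 20)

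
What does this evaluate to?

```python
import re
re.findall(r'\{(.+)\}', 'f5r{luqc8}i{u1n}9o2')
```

['luqc8}i{u1n']

Walking the string: at [3:16] match '{luqc8}i{u1n}', group 1 = 'luqc8}i{u1n'.
Because there's exactly one group, `findall` drops the full match and keeps group 1 from the one hit.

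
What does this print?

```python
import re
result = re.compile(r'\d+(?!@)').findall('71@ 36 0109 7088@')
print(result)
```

Because the assertion is negative and zero-width, positions next to the forbidden text are skipped.
Scanning left to right: at [0:1] → '7'; at [4:6] → '36'; at [7:11] → '0109'; at [12:15] → '708'.
Since nothing is captured, `findall` lists the 4 matched substrings directly.

['7', '36', '0109', '708']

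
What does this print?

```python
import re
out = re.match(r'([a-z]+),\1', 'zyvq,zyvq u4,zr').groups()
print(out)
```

('zyvq',)

The match spans [0:9] → 'zyvq,zyvq'.
Captured: group 1 = 'zyvq'.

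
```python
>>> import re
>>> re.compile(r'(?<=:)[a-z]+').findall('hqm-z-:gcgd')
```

['gcgd']

The positive lookaround only admits positions where the adjacent text matches; those characters stay outside the span.
No capturing groups, so `findall` returns the 1 full match string.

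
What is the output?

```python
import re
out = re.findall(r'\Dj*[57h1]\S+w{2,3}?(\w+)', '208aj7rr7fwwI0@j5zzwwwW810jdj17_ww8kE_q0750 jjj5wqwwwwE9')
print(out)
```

The pattern matches a non-digit, then zero or more of a literal 'j', then one of [57h1]; then one or more of a non-whitespace character, then 2 to 3 of a literal 'w' (lazy); then one or more of a word character (captured).
Walking the string: at [3:43] match 'aj7rr7fwwI0@j5zzwwwW810jdj17_ww8kE_q0750', group 1 = '8kE_q0750'; at [43:56] match ' jjj5wqwwwwE9', group 1 = 'E9'.
Because there's exactly one group, `findall` drops the full match and keeps group 1 from each hit.

['8kE_q0750', 'E9']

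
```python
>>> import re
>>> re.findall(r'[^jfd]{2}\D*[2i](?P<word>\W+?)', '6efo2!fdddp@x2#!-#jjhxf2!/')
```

['!', '#', '!']

With the lazy modifier that quantifier settles for the fewest repetitions that let the rest of the pattern succeed (the atoms after it are unaffected and can still be greedy).
With a single group, `findall` returns only what that group captured — 3 items.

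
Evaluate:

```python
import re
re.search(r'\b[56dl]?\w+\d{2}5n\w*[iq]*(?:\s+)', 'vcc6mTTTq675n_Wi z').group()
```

Pattern: a word boundary (`\b`, zero-width); then optionally one of [56dl], then one or more of a word character, then exactly 2 of a digit; then the literal '5n', then zero or more of a word character, then zero or more of one of [iq]; then one or more of whitespace (non-capturing group).
Unlike `match`, `search` isn't anchored — it looks for the pattern anywhere in the string.
The match spans [0:17] → 'vcc6mTTTq675n_Wi '.

'vcc6mTTTq675n_Wi '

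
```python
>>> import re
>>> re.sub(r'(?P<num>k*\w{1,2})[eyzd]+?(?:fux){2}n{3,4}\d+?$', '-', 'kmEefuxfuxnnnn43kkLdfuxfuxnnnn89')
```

'kmEefuxfuxnnnn43-'

This matches zero or more of a literal 'k', then 1 to 2 of a word character (captured as 'num'); then one or more of one of [eyzd] (lazy); then the literal 'fux' repeated 2 times, then 3 to 4 of a literal 'n', then one or more of a digit (lazy); then anchored at the end.
Matches: at [16:32] → 'kkLdfuxfuxnnnn89'.
Every occurrence is swapped for '-'.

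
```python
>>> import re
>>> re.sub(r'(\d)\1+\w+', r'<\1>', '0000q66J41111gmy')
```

'<0>'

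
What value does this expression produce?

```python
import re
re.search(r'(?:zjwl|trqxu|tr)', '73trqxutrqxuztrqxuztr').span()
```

(2, 7)

Alternation isn't longest-match — the leftmost alternative that fits at this position is chosen.
`search` walks the string left to right and returns the first match it finds.
The match spans [2:7] → 'trqxu'.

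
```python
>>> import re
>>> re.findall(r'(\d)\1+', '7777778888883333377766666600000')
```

['7', '8', '3', '7', '6', '0']

`\1` has to match the exact text group 1 already captured.
Matches: at [0:6] match '777777', group 1 = '7'; at [6:12] match '888888', group 1 = '8'; at [12:17] match '33333', group 1 = '3'; at [17:20] match '777', group 1 = '7'; at [20:26] match '666666', group 1 = '6'; ….
With a single group, `findall` returns only what that group captured — 6 items.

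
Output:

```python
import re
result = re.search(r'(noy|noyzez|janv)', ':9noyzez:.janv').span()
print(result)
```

`|` is ordered: at each position the engine commits to the first alternative that works.
Unlike `match`, `search` isn't anchored — it looks for the pattern anywhere in the string.
The match spans [2:5] → 'noy'.
Captured: group 1 = 'noy'.

(2, 5)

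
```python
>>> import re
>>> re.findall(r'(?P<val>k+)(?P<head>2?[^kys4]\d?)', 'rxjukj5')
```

The pattern matches one or more of a literal 'k' (captured as 'val'); then optionally a literal '2', then any character except [kys4], then optionally a digit (captured as 'head').
Scanning left to right: at [4:7] match 'kj5', groups = ('k', 'j5').
`findall` packs the 2 group values into a tuple for every match.

[('k', 'j5')]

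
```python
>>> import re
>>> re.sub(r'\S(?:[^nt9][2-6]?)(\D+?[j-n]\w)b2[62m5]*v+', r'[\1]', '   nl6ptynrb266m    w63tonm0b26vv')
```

This matches a non-whitespace character; then any character except [nt9], then optionally a character in [2-6] (non-capturing group); then one or more of a non-digit (lazy), then a character in [j-n], then a word character (captured); then the literal 'b2', then zero or more of one of [62m5], then one or more of the literal 'v'.
Matches: at [20:33] → 'w63tonm0b26vv'.
Each match is replaced using the text its own group 1 captured.

'   nl6ptynrb266m    [tonm0]'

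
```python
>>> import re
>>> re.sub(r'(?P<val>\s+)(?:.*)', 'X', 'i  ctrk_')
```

'iX'

Every occurrence is swapped for 'X'.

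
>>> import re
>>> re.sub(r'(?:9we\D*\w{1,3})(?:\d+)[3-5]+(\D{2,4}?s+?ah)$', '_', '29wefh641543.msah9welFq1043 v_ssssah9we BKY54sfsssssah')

Pattern: the literal '9we', then zero or more of a non-digit, then 1 to 3 of a word character (non-capturing group); then one or more of a digit (non-capturing group); then one or more of a character in [3-5]; then 2 to 4 of a non-digit (lazy), then one or more of a literal 's' (lazy), then the literal 'ah' (captured); then anchored at the end.
Each match is replaced by '_'.

'29wefh641543.msah9welFq1043 v_ssssah_'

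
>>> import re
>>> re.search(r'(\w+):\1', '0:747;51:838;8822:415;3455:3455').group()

The backreference `\1` re-matches whatever the first group consumed, character for character.
`re.search` tries every starting position until one works.
The match spans [22:31] → '3455:3455'.
Captured: group 1 = '3455'.

'3455:3455'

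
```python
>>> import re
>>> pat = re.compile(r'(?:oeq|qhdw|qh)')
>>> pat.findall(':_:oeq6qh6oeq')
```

Since nothing is captured, `findall` lists the 3 matched substrings directly.

['oeq', 'qh', 'oeq']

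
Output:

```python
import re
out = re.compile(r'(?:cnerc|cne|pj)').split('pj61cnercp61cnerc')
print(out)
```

Alternation tries branches left to right and keeps the first one that lets the overall match succeed at that position.
Matches to split on: at [0:2] → 'pj'; at [4:9] → 'cnerc'; at [12:17] → 'cnerc'.
`split` removes every match and returns the 4 fragments in between.

['', '61', 'p61', '']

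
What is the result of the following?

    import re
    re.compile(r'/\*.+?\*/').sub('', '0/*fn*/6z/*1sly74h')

'06z/*1sly74h'

Every occurrence is swapped for ''.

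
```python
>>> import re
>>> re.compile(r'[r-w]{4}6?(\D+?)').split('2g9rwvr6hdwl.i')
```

`re.split` interleaves the captured-group text with the surrounding fragments.

['2g9', 'h', 'dwl.i']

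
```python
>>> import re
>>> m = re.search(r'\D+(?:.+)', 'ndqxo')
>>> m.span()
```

The pattern matches one or more of a non-digit; then one or more of any character (non-capturing group).
Unlike `match`, `search` isn't anchored — it looks for the pattern anywhere in the string.
The match spans [0:5] → 'ndqxo'.

(0, 5)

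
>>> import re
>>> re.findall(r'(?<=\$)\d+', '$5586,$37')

Lookahead/lookbehind check context without consuming it, so the matched span excludes the asserted characters.
With no groups in the pattern, `findall` gives back each whole match — 2 here.

['5586', '37']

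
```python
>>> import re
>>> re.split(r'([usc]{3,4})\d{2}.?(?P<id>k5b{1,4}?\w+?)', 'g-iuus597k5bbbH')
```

The `?` after the quantifier makes it lazy — it takes as little as possible before letting the rest of the pattern try.
The group in the pattern means `split` returns the separators' captures alongside the pieces.

['g-i', 'uus', 'k5bb', 'bH']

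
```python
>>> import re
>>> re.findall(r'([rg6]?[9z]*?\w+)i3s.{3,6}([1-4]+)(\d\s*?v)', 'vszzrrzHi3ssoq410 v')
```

With 3 capturing groups, `findall` returns a 3-tuple per match.

[('vszzrrzH', '1', '0 v')]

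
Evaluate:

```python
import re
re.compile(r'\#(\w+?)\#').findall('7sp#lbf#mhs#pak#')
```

['lbf', 'pak']

Because there's exactly one group, `findall` drops the full match and keeps group 1 from each hit.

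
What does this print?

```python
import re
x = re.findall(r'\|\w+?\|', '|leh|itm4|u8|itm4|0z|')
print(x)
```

Matches: at [0:5] → '|leh|'; at [9:13] → '|u8|'; at [17:21] → '|0z|'.
No capturing groups, so `findall` returns the 3 full match strings.

['|leh|', '|u8|', '|0z|']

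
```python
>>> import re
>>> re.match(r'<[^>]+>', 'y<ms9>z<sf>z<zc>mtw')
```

None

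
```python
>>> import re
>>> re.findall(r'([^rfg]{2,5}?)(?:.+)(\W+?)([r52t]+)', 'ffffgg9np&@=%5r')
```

[('9n', '%', '5r')]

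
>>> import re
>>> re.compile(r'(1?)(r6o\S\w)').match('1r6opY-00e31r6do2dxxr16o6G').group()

'1r6opY'

With `match`, the pattern is implicitly anchored at the beginning.
The match spans [0:6] → '1r6opY'.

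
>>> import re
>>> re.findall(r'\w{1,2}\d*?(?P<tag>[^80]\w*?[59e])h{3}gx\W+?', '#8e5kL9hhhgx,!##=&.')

['5kL9']

Pattern: 1 to 2 of a word character, then zero or more of a digit (lazy); then any character except [80], then zero or more of a word character (lazy), then one of [59e] (captured as 'tag'); then exactly 3 of the literal 'h', then the literal 'gx', then one or more of a non-word character (lazy).
Because the quantifier is non-greedy, it stops expanding at the earliest point where the rest of the pattern can succeed.
Walking the string: at [1:13] match '8e5kL9hhhgx,', group 1 = '5kL9'.
Because there's exactly one group, `findall` drops the full match and keeps group 1 from the one hit.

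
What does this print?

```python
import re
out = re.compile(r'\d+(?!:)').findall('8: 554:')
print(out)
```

['55']

The negative lookahead/lookbehind blocks any match where the forbidden context is present.
Walking the string: at [3:5] → '55'.
Since nothing is captured, `findall` lists the 1 matched substring directly.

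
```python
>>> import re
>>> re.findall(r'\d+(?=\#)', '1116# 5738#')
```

The lookaround is zero-width — it requires the adjacent text to match without consuming it, so the asserted text isn't part of the match.
Scanning left to right: at [0:4] → '1116'; at [6:10] → '5738'.
Since nothing is captured, `findall` lists the 2 matched substrings directly.

['1116', '5738']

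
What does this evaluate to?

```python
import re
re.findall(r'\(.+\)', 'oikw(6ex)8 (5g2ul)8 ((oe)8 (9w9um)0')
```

Matches: at [4:34] → '(6ex)8 (5g2ul)8 ((oe)8 (9w9um)'.
No capturing groups, so `findall` returns the 1 full match string.

['(6ex)8 (5g2ul)8 ((oe)8 (9w9um)']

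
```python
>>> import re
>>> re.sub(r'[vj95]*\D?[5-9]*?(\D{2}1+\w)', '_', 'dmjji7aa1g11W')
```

'dm_11W'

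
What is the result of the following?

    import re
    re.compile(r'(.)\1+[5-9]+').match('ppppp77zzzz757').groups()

('p',)

The match spans [0:7] → 'ppppp77'.
Captured: group 1 = 'p'.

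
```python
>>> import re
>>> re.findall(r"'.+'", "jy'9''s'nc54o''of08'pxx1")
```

With no groups in the pattern, `findall` gives back each whole match — 1 here.

["'9''s'nc54o''of08'"]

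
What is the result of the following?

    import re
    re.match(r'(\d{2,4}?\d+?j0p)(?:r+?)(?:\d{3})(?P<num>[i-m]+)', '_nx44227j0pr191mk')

The pattern matches 2 to 4 of a digit (lazy), then one or more of a digit (lazy), then the literal 'j0p' (captured); then one or more of a literal 'r' (lazy) (non-capturing group); then exactly 3 of a digit (non-capturing group); then one or more of a character in [i-m] (captured as 'num').
`re.match` only tries the pattern at the start of the string.
Here the string doesn't start with a match, so the call returns None.

None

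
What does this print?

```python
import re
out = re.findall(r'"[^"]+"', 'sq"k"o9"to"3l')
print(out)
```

Walking the string: at [2:5] → '"k"'; at [7:11] → '"to"'.
`findall` yields the raw match text (2 of them) because the pattern has no groups.

['"k"', '"to"']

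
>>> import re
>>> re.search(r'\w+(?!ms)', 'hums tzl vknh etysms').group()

'hums'

The negative lookaround is zero-width — it rules out positions where the adjacent text would match, without consuming anything.
The match spans [0:4] → 'hums'.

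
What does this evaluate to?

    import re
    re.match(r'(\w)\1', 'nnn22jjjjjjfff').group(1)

`\1` has to match the exact text group 1 already captured.
With `match`, the pattern is implicitly anchored at the beginning.
The match spans [0:2] → 'nn'.
Captured: group 1 = 'n'.

'n'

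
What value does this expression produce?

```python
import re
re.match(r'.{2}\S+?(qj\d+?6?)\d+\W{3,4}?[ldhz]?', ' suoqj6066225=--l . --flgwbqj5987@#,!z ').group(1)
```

'qj6'

Pattern: exactly 2 of any character, then one or more of a non-whitespace character (lazy); then the literal 'qj', then one or more of a digit (lazy), then optionally the literal '6' (captured); then one or more of a digit, then 3 to 4 of a non-word character (lazy), then optionally one of [ldhz].
Lazy quantifiers expand one character at a time until the remainder of the pattern can match.
`re.match` only tries the pattern at the start of the string.
The match spans [0:17] → ' suoqj6066225=--l'.
Captured: group 1 = 'qj6'.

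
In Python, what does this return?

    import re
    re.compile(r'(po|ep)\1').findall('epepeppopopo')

['ep', 'po']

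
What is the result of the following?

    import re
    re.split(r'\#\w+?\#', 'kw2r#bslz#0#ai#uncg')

['kw2r', '0', 'uncg']

`split` removes every match and returns the 3 fragments in between.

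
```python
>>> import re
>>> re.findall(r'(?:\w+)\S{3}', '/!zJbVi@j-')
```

['zJbVi@j-']

Pattern: one or more of a word character (non-capturing group); then exactly 3 of a non-whitespace character.
Walking the string: at [2:10] → 'zJbVi@j-'.
No capturing groups, so `findall` returns the 1 full match string.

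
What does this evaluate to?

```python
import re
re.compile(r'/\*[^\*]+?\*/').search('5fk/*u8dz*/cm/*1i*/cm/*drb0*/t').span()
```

`re.search` scans for the first position where the pattern succeeds.
The match spans [3:11] → '/*u8dz*/'.

(3, 11)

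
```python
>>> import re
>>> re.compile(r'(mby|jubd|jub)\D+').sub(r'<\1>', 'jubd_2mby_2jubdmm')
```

The regex engine tests alternatives in the order written; an earlier branch that matches wins even if a later one would match more.
Matches: at [0:5] → 'jubd_'; at [6:10] → 'mby_'; at [11:17] → 'jubdmm'.
`\1` in the replacement pulls in group 1's text for each match.

'<jubd>2<mby>2<jubd>'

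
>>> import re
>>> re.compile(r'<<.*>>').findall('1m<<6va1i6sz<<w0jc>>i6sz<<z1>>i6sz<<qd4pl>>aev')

['<<6va1i6sz<<w0jc>>i6sz<<z1>>i6sz<<qd4pl>>']

Scanning left to right: at [2:43] → '<<6va1i6sz<<w0jc>>i6sz<<z1>>i6sz<<qd4pl>>'.
`findall` yields the raw match text (1 of them) because the pattern has no groups.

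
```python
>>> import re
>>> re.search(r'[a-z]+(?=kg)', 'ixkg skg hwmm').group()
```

'ix'

The `(?=…)`/`(?<=…)` assertion just peeks at neighbouring text; it doesn't advance the match position.
`re.search` scans for the first position where the pattern succeeds.
The match spans [0:2] → 'ix'.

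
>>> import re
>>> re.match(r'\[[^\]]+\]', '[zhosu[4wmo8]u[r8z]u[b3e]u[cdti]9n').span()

(0, 13)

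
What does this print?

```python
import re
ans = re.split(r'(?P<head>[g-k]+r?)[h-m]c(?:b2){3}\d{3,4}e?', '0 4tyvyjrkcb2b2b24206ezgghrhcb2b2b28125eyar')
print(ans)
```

['0 4tyvy', 'jr', 'z', 'gghr', 'yar']

The group in the pattern means `split` returns the separators' captures alongside the pieces.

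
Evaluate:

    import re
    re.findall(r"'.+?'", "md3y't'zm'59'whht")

["'t'", "'59'"]

Walking the string: at [4:7] → "'t'"; at [9:13] → "'59'".
`findall` yields the raw match text (2 of them) because the pattern has no groups.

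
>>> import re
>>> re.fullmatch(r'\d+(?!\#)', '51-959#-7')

None

Because the assertion is negative and zero-width, positions next to the forbidden text are skipped.
For `fullmatch`, every character of the input must be accounted for by the pattern.
Here the pattern can't cover the whole string, so the call returns None.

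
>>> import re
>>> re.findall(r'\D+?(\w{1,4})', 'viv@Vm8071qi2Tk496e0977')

This matches one or more of a non-digit (lazy); then 1 to 4 of a word character (captured).
Scanning left to right: at [0:3] match 'viv', group 1 = 'iv'; at [3:8] match '@Vm80', group 1 = 'Vm80'; at [10:15] match 'qi2Tk', group 1 = 'i2Tk'; at [18:23] match 'e0977', group 1 = '0977'.
With a single group, `findall` returns only what that group captured — 4 items.

['iv', 'Vm80', 'i2Tk', '0977']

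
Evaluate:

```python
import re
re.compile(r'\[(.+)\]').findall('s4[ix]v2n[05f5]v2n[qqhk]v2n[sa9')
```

Matches: at [2:24] match '[ix]v2n[05f5]v2n[qqhk]', group 1 = 'ix]v2n[05f5]v2n[qqhk'.
`findall` collects group 1 from the one match (1 total).

['ix]v2n[05f5]v2n[qqhk']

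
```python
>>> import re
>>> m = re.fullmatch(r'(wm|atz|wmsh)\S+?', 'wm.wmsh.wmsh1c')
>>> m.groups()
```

('wm',)

The match spans [0:14] → 'wm.wmsh.wmsh1c'.
Captured: group 1 = 'wm'.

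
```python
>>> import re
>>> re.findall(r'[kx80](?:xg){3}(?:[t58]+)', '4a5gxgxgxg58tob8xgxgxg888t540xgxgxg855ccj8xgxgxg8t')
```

The pattern matches one of [kx80], then the literal 'xg' repeated 3 times; then one or more of one of [t58] (non-capturing group).
No capturing groups, so `findall` returns the 3 full match strings.

['8xgxgxg888t5', '0xgxgxg855', '8xgxgxg8t']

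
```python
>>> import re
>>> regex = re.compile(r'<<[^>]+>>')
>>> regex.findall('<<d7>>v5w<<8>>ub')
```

['<<d7>>', '<<8>>']

Since nothing is captured, `findall` lists the 2 matched substrings directly.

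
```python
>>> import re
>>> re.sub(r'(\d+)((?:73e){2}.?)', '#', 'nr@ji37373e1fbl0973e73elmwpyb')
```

'nr@ji37373e1fbl#mwpyb'

The pattern matches one or more of a digit (captured); then the literal '73e' repeated 2 times, then optionally any character (captured).
Matches: at [15:24] → '0973e73el'.
Each match is replaced by '#'.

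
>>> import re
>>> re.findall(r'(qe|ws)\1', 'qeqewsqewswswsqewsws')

['qe', 'ws', 'ws']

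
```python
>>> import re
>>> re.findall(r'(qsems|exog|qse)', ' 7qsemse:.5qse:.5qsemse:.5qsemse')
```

['qsems', 'qse', 'qsems', 'qsems']

Alternation tries branches left to right and keeps the first one that lets the overall match succeed at that position.
With a single group, `findall` returns only what that group captured — 4 items.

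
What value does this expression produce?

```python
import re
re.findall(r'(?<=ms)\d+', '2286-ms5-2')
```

['5']

Lookahead/lookbehind check context without consuming it, so the matched span excludes the asserted characters.
Walking the string: at [7:8] → '5'.
No capturing groups, so `findall` returns the 1 full match string.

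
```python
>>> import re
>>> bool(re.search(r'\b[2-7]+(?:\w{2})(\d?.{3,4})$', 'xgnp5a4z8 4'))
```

The pattern matches a word boundary (`\b`, zero-width); then one or more of a character in [2-7]; then exactly 2 of a word character (non-capturing group); then optionally a digit, then 3 to 4 of any character (captured); then anchored at the end.
`re.search` scans for the first position where the pattern succeeds.
Here nothing in the string fits, so the call returns None, and `bool(None)` is False.

False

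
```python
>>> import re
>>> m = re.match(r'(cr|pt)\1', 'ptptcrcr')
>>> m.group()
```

'ptpt'

The backreference `\1` re-matches whatever the first group consumed, character for character.
`match` is anchored at position 0; if the pattern doesn't fit there, it returns None.
The match spans [0:4] → 'ptpt'.
Captured: group 1 = 'pt'.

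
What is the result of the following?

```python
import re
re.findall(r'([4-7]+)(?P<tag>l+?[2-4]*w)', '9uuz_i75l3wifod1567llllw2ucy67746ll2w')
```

This matches one or more of a character in [4-7] (captured); then one or more of a literal 'l' (lazy), then zero or more of a character in [2-4], then the literal 'w' (captured as 'tag').
Matches: at [6:11] match '75l3w', groups = ('75', 'l3w'); at [16:24] match '567llllw', groups = ('567', 'llllw'); at [28:37] match '67746ll2w', groups = ('67746', 'll2w').
`findall` packs the 2 group values into a tuple for every match.

[('75', 'l3w'), ('567', 'llllw'), ('67746', 'll2w')]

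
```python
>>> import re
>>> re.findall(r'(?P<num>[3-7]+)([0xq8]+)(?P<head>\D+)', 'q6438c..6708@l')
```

`findall` packs the 3 group values into a tuple for every match.

[('643', '8', 'c..'), ('67', '08', '@l')]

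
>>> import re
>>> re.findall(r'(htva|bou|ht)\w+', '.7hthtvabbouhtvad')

Walking the string: at [2:17] match 'hthtvabbouhtvad', group 1 = 'ht'.
With a single group, `findall` returns only what that group captured — 1 item.

['ht']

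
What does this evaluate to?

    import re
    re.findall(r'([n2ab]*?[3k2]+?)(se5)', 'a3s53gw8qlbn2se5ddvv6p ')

[('bn2', 'se5')]

Multiple groups make `findall` return tuples — one 2-tuple for the one match.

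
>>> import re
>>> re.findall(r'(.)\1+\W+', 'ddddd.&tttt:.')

A backreference is literal: `\1` must see the identical characters the first group matched.
Walking the string: at [0:7] match 'ddddd.&', group 1 = 'd'; at [7:13] match 'tttt:.', group 1 = 't'.
`findall` collects group 1 from each match (2 total).

['d', 't']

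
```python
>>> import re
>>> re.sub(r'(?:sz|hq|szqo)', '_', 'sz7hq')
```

'_7_'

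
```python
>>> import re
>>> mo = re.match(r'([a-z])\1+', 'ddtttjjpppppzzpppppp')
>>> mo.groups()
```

('d',)

`\1` has to match the exact text group 1 already captured.
`re.match` only tries the pattern at the start of the string.
The match spans [0:2] → 'dd'.
Captured: group 1 = 'd'.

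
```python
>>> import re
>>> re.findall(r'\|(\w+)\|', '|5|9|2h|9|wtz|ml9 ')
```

['5', '2h', 'wtz']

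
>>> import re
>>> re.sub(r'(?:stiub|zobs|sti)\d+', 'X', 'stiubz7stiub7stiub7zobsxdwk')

'stiubz7XXzobsxdwk'

Matches: at [7:13] → 'stiub7'; at [13:19] → 'stiub7'.
Every occurrence is swapped for 'X'.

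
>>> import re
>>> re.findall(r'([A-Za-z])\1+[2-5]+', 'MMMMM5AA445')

`\1` is not a pattern — it's the concrete string captured by group 1, re-applied verbatim.
With a single group, `findall` returns only what that group captured — 2 items.

['M', 'A']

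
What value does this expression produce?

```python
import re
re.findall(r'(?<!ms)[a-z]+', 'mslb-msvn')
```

['mslb', 'msvn']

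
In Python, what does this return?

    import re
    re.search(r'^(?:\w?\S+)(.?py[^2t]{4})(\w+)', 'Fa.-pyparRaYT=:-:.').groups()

('pyparR', 'aYT')

This matches anchored at the start of the string; then optionally a word character, then one or more of a non-whitespace character (non-capturing group); then optionally any character, then the literal 'py', then exactly 4 of any character except [2t] (captured); then one or more of a word character (captured).
`re.search` tries every starting position until one works.
The match spans [0:13] → 'Fa.-pyparRaYT'.
Captured: group 1 = 'pyparR', group 2 = 'aYT'.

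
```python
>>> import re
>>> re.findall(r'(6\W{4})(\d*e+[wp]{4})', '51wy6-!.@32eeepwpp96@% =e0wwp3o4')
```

[('6-!.@', '32eeepwpp')]

This matches a literal '6', then exactly 4 of a non-word character (captured); then zero or more of a digit, then one or more of the literal 'e', then exactly 4 of one of [wp] (captured).
Walking the string: at [4:18] match '6-!.@32eeepwpp', groups = ('6-!.@', '32eeepwpp').
With 2 capturing groups, `findall` returns a 2-tuple per match.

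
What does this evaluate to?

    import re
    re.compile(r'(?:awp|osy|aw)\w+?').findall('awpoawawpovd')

['awpo', 'awa']

Branches in `(...|...)` are attempted left-to-right; the first branch that allows the whole pattern to succeed is taken.
Since nothing is captured, `findall` lists the 2 matched substrings directly.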